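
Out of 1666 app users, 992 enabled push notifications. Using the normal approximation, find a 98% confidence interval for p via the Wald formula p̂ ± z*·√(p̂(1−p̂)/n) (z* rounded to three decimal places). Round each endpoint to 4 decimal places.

p̂ = 992/1666 = 0.59544.
SE(p̂) = √(0.59544·0.40456/1666) = 0.012025.
For 98% confidence, z* = 2.326.
Margin of error: 2.326 × 0.012025 = 0.02797.
So the interval runs from 0.5675 to 0.6234.

(0.5675, 0.6234)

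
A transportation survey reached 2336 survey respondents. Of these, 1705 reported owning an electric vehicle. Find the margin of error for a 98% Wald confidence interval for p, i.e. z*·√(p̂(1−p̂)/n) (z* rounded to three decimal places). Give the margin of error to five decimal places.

ME = 0.02137

p̂ = 1705/2336 = 0.72988.
SE(p̂) = √(0.72988·0.27012/2336) = 0.009187.
The 98% critical value is z* = 2.326.
ME = 2.326·0.009187 = 0.02137.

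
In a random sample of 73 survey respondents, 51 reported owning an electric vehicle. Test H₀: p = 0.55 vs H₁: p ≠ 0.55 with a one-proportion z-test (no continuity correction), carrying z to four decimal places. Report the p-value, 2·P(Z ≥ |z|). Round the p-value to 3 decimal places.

p-value = 0.011

The sample proportion is 51/73 = 0.69863.
Null standard error: √(0.55·0.45/73) = √0.003390411 = 0.058227.
Test statistic (full precision, shown to 4 dp): z = (51/73 − 0.55)/SE₀ ≈ 2.5526.
p-value = 2·P(Z ≥ |z|) with z = 2.5526 → 0.011.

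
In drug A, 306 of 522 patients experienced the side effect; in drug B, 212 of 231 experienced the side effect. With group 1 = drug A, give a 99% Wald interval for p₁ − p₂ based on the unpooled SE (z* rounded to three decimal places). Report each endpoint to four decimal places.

(-0.4040, -0.2591)

p̂₁ = 306/522 = 0.58621, p̂₂ = 212/231 = 0.91775; p̂₁ − p̂₂ = -0.33154.
SE = √(0.000464690 + 0.000326779) = √0.000791469 = 0.028133.
For 99% confidence, z* = 2.576. Margin of error = 0.07247.
So the interval runs from -0.4040 to -0.2591.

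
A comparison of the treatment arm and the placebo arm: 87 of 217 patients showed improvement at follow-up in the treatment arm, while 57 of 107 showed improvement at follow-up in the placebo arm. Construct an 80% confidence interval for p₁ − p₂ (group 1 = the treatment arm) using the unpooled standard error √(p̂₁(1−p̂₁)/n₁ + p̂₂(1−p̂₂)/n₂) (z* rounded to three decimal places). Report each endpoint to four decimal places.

p̂₁ = 87/217 = 0.40092, p̂₂ = 57/107 = 0.53271; p̂₁ − p̂₂ = -0.13179.
Unpooled SE = √(p̂₁(1−p̂₁)/n₁ + p̂₂(1−p̂₂)/n₂) = √(0.001106836 + 0.002326449) = 0.058594.
The 80% critical value is z* = 1.282. Margin = 1.282·0.058594 = 0.07512.
CI: -0.13179 ± 0.07512 = (-0.2069, -0.0567).

(-0.2069, -0.0567)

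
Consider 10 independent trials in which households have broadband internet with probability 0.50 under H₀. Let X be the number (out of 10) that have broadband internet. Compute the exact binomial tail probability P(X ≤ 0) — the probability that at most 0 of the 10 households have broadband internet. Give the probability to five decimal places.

X is binomial with n = 10 and p = 0.50.
P(X ≤ 0) = C(10,0)·0.50^0·0.50^10.
= 0.000977 = 0.00098.

P = 0.00098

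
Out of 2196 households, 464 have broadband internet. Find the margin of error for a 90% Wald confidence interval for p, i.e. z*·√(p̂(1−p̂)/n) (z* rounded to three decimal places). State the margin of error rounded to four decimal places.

ME = 0.0143

The sample proportion is 464/2196 = 0.21129.
SE = √(p̂(1−p̂)/n) = √(0.166648/2196) = 0.008711.
z* = 1.645 at the 90% level.
ME = 1.645·0.008711 = 0.0143.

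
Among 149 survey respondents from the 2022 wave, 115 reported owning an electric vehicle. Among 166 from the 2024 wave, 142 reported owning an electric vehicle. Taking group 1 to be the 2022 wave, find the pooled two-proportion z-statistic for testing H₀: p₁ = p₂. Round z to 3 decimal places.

z = -1.912

Sample proportions: p̂₁ = 115/149 = 0.77181 and p̂₂ = 142/166 = 0.85542.
Pooled p̂ = (115+142)/(149+166) = 257/315 = 0.81587.
SE = √[p̂(1−p̂)(1/n₁+1/n₂)] = √[0.81587·0.18413·(1/149+1/166)] ≈ 0.043740.
z = -0.08361/0.043740 = -1.912.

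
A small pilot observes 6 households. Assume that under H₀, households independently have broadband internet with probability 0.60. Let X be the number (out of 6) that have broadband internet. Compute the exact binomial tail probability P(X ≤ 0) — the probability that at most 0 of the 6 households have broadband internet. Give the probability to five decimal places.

X ~ Binomial(n=6, p=0.60).
P(X ≤ 0) = C(6,0)·0.60^0·0.40^6.
= 0.004096 = 0.00410.

P = 0.00410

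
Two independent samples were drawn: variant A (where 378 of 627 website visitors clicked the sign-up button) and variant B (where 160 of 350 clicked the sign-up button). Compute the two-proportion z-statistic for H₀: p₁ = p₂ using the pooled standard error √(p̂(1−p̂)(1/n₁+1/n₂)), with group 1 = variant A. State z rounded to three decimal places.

p̂₁ = 378/627 = 0.60287, p̂₂ = 160/350 = 0.45714.
Pooled p̂ = (378+160)/(627+350) = 538/977 = 0.55067.
SE = √[p̂(1−p̂)(1/n₁+1/n₂)] = √[0.55067·0.44933·(1/627+1/350)] ≈ 0.033190.
z = (p̂₁ − p̂₂)/SE = (0.60287 − 0.45714)/0.033190 = 0.14573/0.033190 = 4.391.

z = 4.391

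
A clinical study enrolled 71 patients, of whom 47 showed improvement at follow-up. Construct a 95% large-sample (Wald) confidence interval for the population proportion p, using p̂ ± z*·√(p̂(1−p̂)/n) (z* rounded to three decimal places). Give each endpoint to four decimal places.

p̂ = 47/71 = 0.66197.
SE = √(p̂(1−p̂)/n) = √(0.223765/71) = 0.056139.
The 95% critical value is z* = 1.960.
Margin = 1.960·0.056139 = 0.11003.
So the interval runs from 0.5519 to 0.7720.

(0.5519, 0.7720)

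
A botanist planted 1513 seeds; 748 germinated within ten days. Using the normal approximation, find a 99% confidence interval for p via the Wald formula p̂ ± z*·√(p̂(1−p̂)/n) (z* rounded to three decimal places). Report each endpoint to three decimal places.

The sample proportion is 748/1513 = 0.49438.
SE = √(p̂(1−p̂)/n) = √(0.249968/1513) = 0.012854.
The 99% critical value is z* = 2.576.
Margin of error: 2.576 × 0.012854 = 0.03311.
CI: 0.49438 ± 0.03311 = (0.461, 0.527).

(0.461, 0.527)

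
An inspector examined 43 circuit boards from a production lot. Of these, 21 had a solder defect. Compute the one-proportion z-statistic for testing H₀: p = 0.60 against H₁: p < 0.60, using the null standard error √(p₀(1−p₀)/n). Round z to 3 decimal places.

z = -1.494

With x = 21 successes in n = 43, p̂ = 0.48837.
Under H₀, SE = √(p₀(1−p₀)/n) = √(0.60·0.40/43) = √0.005581395 = 0.074709.
z = (0.48837 − 0.60)/0.074709 = -0.11163/0.074709 = -1.494.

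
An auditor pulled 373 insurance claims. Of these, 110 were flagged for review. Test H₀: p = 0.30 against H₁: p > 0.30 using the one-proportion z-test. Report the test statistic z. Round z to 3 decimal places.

z = -0.215

With x = 110 successes in n = 373, p̂ = 0.29491.
SE₀ = √(0.30·0.70/373) = 0.023728.
z = (p̂ − p₀)/SE = (0.29491 − 0.30)/0.023728 = -0.215.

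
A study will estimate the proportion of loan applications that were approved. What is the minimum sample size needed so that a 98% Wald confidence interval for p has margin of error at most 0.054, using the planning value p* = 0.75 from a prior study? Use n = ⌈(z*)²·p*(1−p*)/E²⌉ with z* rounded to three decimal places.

z* = 2.326 at the 98% level.
p*(1−p*) = 0.75·0.25 = 0.1875.
Required n before rounding: 5.410276 × 0.1875 / 0.054² = 347.883.
⌈347.883⌉ = 348.

n = 348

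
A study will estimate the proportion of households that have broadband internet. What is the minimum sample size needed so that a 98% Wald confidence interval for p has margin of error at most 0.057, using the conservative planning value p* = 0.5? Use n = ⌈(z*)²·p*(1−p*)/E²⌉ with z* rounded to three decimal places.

For 98% confidence, z* = 2.326.
p*(1−p*) = 0.50·0.50 = 0.2500.
(z*)²·p*(1−p*)/E² = 5.410276·0.2500/0.003249 = 416.303.
⌈416.303⌉ = 417.

n = 417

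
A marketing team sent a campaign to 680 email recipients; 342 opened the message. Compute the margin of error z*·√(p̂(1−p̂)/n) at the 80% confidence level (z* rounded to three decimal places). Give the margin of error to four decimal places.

Sample proportion p̂ = 342/680 = 0.50294.
SE = √(p̂(1−p̂)/n) = √(0.249991/680) = 0.019174.
z* = 1.282 at the 80% level.
So ME = 0.0246.

ME = 0.0246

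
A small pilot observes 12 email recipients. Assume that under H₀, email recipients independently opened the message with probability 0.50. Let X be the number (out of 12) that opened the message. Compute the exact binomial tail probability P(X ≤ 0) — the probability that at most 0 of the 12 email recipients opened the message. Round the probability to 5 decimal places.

P = 0.00024

X is binomial with n = 12 and p = 0.50.
P(X ≤ 0) = C(12,0)·0.50^0·0.50^12.
= 0.000244 = 0.00024.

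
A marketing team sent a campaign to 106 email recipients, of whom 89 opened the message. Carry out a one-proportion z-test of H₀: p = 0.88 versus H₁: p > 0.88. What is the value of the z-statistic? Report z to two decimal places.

Sample proportion p̂ = 89/106 = 0.83962.
Null standard error: √(0.88·0.12/106) = √0.000996226 = 0.031563.
Test statistic: z = -0.04038/0.031563 = -1.28.

z = -1.28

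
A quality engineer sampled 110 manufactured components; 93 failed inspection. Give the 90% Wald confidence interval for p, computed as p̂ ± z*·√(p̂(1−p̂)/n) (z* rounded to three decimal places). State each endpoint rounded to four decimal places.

(0.7888, 0.9021)

p̂ = 93/110 = 0.84545.
SE = √(p̂(1−p̂)/n) = √(0.130661/110) = 0.034465.
The 90% critical value is z* = 1.645.
Margin = 1.645·0.034465 = 0.05669.
Interval: 0.84545 ± 0.05669 → (0.7888, 0.9021).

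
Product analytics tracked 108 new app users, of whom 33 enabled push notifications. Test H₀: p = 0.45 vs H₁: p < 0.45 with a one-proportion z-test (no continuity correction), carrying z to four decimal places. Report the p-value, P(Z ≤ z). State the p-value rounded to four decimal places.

The sample proportion is 33/108 = 0.30556.
Null standard error: √(0.45·0.55/108) = √0.002291667 = 0.047871.
z = (p̂ − p₀)/SE = (33/108 − 0.45)/0.047871 ≈ -3.0173.
p-value = P(Z ≤ z) with z = -3.0173 → 0.0013.

p-value = 0.0013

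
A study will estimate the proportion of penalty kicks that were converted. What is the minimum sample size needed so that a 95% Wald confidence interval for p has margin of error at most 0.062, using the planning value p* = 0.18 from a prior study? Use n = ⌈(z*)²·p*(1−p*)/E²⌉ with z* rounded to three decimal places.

For 95% confidence, z* = 1.960.
p*(1−p*) = 0.18·0.82 = 0.1476.
(z*)²·p*(1−p*)/E² = 3.841600·0.1476/0.003844 = 147.508.
⌈147.508⌉ = 148.

n = 148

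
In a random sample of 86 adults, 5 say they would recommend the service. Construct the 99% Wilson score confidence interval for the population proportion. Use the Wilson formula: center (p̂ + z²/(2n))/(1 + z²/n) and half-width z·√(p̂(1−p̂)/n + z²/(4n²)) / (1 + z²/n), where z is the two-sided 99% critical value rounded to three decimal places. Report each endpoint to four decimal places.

p̂ = 5/86 = 0.05814; z = 2.576, so z² = 6.635776.
Denominator 1 + z²/n = 1 + 6.635776/86 = 1.077160.
Center = (0.05814 + 0.038580)/1.077160 = 0.08979.
Radicand: p̂(1−p̂)/n + z²/(4n²) = 0.000636736 + 0.000224303 = 0.000861039.
Half-width = z·√(radicand)/denom = 2.576·0.029343/1.077160 = 0.07017.
Interval: 0.08979 ± 0.07017 → (0.0196, 0.1600).

(0.0196, 0.1600)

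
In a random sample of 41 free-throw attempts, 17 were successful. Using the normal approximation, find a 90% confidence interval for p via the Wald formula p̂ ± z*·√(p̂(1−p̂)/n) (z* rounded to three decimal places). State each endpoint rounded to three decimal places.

p̂ = 17/41 = 0.41463.
Standard error of p̂: √(0.242713/41) = √0.005919821 = 0.076940.
For 90% confidence, z* = 1.645.
Margin of error: 1.645 × 0.076940 = 0.12657.
Interval: 0.41463 ± 0.12657 → (0.288, 0.541).

(0.288, 0.541)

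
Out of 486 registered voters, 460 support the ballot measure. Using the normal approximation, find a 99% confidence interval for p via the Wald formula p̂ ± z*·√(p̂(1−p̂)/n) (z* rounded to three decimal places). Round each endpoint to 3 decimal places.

(0.920, 0.973)

With x = 460 successes in n = 486, p̂ = 0.94650.
Standard error of p̂: √(0.050636/486) = √0.000104189 = 0.010207.
The 99% critical value is z* = 2.576.
Margin = 2.576·0.010207 = 0.02629.
So the interval runs from 0.920 to 0.973.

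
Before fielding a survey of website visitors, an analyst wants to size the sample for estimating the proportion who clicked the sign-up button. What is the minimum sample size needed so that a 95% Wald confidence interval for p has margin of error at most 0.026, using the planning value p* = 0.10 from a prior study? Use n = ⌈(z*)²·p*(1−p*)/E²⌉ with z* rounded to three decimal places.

n = 512

For 95% confidence, z* = 1.960.
p*(1−p*) = 0.10·0.90 = 0.0900.
Required n before rounding: 3.841600 × 0.0900 / 0.026² = 511.456.
Rounding up, n = 512.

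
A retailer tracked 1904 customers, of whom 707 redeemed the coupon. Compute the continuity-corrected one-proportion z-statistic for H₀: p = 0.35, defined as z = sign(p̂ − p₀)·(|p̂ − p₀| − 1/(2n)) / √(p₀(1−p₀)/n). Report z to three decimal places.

With x = 707 successes in n = 1904, p̂ = 0.37132. p̂ − p₀ = 0.021324.
Continuity correction 1/(2n) = 1/3808 = 0.000263.
Corrected numerator: |0.021324| − 0.000263 = 0.021061.
Null standard error: √(0.35·0.65/1904) = √0.000119485 = 0.010931.
z = (+)0.021061/0.010931 = 1.927.

z = 1.927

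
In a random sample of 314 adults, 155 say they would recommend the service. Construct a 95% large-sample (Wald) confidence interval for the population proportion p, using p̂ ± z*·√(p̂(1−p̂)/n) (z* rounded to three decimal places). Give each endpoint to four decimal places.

(0.4383, 0.5489)

The sample proportion is 155/314 = 0.49363.
SE(p̂) = √(0.49363·0.50637/314) = 0.028214.
The 95% critical value is z* = 1.960.
Margin = 1.960·0.028214 = 0.05530.
Interval: 0.49363 ± 0.05530 → (0.4383, 0.5489).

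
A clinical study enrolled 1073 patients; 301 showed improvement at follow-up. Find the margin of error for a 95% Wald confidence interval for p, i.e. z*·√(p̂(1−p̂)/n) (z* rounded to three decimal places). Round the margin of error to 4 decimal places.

ME = 0.0269

With x = 301 successes in n = 1073, p̂ = 0.28052.
Standard error of p̂: √(0.201829/1073) = √0.000188098 = 0.013715.
For 95% confidence, z* = 1.960.
ME = 1.960·0.013715 = 0.0269.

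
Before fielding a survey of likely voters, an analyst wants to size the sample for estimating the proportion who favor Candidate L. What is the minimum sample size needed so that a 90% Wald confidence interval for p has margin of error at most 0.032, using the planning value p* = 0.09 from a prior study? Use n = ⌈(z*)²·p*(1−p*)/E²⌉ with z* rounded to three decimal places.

n = 217

For 90% confidence, z* = 1.645.
p*(1−p*) = 0.09·0.91 = 0.0819.
(z*)²·p*(1−p*)/E² = 2.706025·0.0819/0.001024 = 216.429.
⌈216.429⌉ = 217.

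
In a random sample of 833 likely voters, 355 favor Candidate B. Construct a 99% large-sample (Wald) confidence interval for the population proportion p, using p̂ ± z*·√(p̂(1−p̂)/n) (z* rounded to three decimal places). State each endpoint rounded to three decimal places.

(0.382, 0.470)

With x = 355 successes in n = 833, p̂ = 0.42617.
Standard error of p̂: √(0.244549/833) = √0.000293576 = 0.017134.
z* = 2.576 at the 99% level.
Margin of error: 2.576 × 0.017134 = 0.04414.
CI: 0.42617 ± 0.04414 = (0.382, 0.470).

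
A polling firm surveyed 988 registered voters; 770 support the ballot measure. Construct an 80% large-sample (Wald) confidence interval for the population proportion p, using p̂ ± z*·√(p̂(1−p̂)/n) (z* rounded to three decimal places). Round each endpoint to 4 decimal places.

With x = 770 successes in n = 988, p̂ = 0.77935.
Standard error of p̂: √(0.171962/988) = √0.000174051 = 0.013193.
For 80% confidence, z* = 1.282.
Margin = 1.282·0.013193 = 0.01691.
CI: 0.77935 ± 0.01691 = (0.7624, 0.7963).

(0.7624, 0.7963)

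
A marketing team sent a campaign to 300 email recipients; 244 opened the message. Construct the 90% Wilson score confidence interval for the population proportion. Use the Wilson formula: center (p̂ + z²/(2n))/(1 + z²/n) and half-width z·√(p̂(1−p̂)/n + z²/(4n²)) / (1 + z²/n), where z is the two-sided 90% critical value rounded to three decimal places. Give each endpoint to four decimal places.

(0.7736, 0.8475)

p̂ = 244/300 = 0.81333; z = 1.645, so z² = 2.706025.
Denominator 1 + z²/n = 1 + 2.706025/300 = 1.009020.
Center = (0.81333 + 0.004510)/1.009020 = 0.81053.
Radicand: p̂(1−p̂)/n + z²/(4n²) = 0.000506074 + 0.000007517 = 0.000513591.
Half-width = z·√(radicand)/denom = 1.645·0.022663/1.009020 = 0.03695.
Interval: 0.81053 ± 0.03695 → (0.7736, 0.8475).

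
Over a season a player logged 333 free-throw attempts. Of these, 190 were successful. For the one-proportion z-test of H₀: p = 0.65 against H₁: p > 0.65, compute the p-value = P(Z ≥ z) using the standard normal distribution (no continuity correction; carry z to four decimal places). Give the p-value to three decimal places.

The sample proportion is 190/333 = 0.57057.
Under H₀, SE = √(p₀(1−p₀)/n) = √(0.65·0.35/333) = √0.000683183 = 0.026138.
z = (p̂ − p₀)/SE = (190/333 − 0.65)/0.026138 ≈ -3.0389.
p-value = P(Z ≥ z) with z = -3.0389 → 0.999.

p-value = 0.999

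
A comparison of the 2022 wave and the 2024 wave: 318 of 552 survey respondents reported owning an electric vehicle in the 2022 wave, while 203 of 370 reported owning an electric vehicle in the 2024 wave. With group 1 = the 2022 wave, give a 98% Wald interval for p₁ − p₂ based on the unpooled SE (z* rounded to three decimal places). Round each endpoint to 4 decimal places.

(-0.0501, 0.1050)

p̂₁ = 318/552 = 0.57609, p̂₂ = 203/370 = 0.54865; p̂₁ − p̂₂ = 0.02744.
SE = √(0.000442411 + 0.000669279) = √0.001111690 = 0.033342.
For 98% confidence, z* = 2.326. Margin of error = 0.07755.
Interval: 0.02744 ± 0.07755 → (-0.0501, 0.1050).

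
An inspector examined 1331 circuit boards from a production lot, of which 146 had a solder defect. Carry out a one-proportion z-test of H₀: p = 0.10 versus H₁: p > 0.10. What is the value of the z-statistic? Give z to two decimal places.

z = 1.18

p̂ = 146/1331 = 0.10969.
SE₀ = √(0.10·0.90/1331) = 0.008223.
z = (p̂ − p₀)/SE = (0.10969 − 0.10)/0.008223 = 1.18.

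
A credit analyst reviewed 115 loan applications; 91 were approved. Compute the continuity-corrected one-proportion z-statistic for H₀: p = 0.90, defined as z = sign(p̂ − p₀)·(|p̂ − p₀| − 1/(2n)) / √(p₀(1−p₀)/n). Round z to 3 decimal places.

With x = 91 successes in n = 115, p̂ = 0.79130. p̂ − p₀ = -0.108696.
Continuity correction 1/(2n) = 1/230 = 0.004348.
Corrected numerator: |-0.108696| − 0.004348 = 0.104348.
Null standard error: √(0.90·0.10/115) = √0.000782609 = 0.027975.
z = −0.104348/0.027975 = -3.730.

z = -3.730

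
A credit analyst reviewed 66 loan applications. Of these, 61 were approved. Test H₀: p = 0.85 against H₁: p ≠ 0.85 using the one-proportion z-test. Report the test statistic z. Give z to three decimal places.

The sample proportion is 61/66 = 0.92424.
Null standard error: √(0.85·0.15/66) = √0.001931818 = 0.043952.
z = (p̂ − p₀)/SE = (0.92424 − 0.85)/0.043952 = 1.689.

z = 1.689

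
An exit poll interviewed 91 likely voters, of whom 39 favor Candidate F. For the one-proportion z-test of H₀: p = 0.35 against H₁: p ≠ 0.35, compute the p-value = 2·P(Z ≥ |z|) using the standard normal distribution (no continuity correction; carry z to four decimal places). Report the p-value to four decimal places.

p-value = 0.1161

The sample proportion is 39/91 = 0.42857.
SE₀ = √(0.35·0.65/91) = 0.050000.
Test statistic (full precision, shown to 4 dp): z = (39/91 − 0.35)/SE₀ ≈ 1.5714.
p-value = 2·P(Z ≥ |z|) with z = 1.5714 → 0.1161.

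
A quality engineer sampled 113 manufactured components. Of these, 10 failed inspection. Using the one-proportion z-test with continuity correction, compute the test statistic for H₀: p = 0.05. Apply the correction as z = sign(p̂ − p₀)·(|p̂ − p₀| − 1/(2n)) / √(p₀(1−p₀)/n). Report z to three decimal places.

z = 1.662

The sample proportion is 10/113 = 0.08850. p̂ − p₀ = 0.038496.
1/(2n) = 0.004425.
Corrected numerator: |0.038496| − 0.004425 = 0.034071.
Under H₀, SE = √(p₀(1−p₀)/n) = √(0.05·0.95/113) = √0.000420354 = 0.020503.
z = (+)0.034071/0.020503 = 1.662.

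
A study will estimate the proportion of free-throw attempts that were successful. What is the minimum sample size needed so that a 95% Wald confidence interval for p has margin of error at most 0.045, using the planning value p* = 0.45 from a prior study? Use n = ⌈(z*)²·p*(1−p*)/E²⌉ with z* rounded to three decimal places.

z* = 1.960 at the 95% level.
p*(1−p*) = 0.2475.
(z*)²·p*(1−p*)/E² = 3.841600·0.2475/0.002025 = 469.529.
Rounding up, n = 470.

n = 470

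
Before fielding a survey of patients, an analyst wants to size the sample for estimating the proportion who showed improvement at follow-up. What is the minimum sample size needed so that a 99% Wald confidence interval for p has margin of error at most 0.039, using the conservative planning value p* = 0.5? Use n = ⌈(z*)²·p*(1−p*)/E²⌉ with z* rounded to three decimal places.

For 99% confidence, z* = 2.576.
p*(1−p*) = 0.50·0.50 = 0.2500.
(z*)²·p*(1−p*)/E² = 6.635776·0.2500/0.001521 = 1090.693.
Rounding up, n = 1091.

n = 1091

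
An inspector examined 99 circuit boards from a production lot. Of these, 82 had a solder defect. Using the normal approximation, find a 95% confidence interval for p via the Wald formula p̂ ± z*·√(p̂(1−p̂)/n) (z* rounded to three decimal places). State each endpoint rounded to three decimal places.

The sample proportion is 82/99 = 0.82828.
Standard error of p̂: √(0.142230/99) = √0.001436671 = 0.037903.
For 95% confidence, z* = 1.960.
Margin = 1.960·0.037903 = 0.07429.
Interval: 0.82828 ± 0.07429 → (0.754, 0.903).

(0.754, 0.903)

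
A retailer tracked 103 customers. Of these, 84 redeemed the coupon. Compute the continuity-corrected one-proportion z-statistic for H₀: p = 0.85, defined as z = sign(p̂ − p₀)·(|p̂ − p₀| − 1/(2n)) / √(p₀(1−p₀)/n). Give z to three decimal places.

z = -0.842

Sample proportion p̂ = 84/103 = 0.81553. p̂ − p₀ = -0.034466.
Continuity correction 1/(2n) = 1/206 = 0.004854.
Corrected numerator: |-0.034466| − 0.004854 = 0.029612.
SE₀ = √(0.85·0.15/103) = 0.035183.
z = (−)0.029612/0.035183 = -0.842.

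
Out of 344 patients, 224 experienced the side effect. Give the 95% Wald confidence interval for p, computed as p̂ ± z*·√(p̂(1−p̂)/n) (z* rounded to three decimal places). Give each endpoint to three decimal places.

(0.601, 0.702)

p̂ = 224/344 = 0.65116.
Standard error of p̂: √(0.227150/344) = √0.000660319 = 0.025697.
z* = 1.960 at the 95% level.
Margin = 1.960·0.025697 = 0.05037.
Interval: 0.65116 ± 0.05037 → (0.601, 0.702).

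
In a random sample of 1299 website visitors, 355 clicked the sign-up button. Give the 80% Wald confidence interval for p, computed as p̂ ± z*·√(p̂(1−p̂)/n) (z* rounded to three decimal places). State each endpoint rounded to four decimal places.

(0.2574, 0.2891)

Sample proportion p̂ = 355/1299 = 0.27329.
Standard error of p̂: √(0.198601/1299) = √0.000152888 = 0.012365.
For 80% confidence, z* = 1.282.
Margin = 1.282·0.012365 = 0.01585.
Interval: 0.27329 ± 0.01585 → (0.2574, 0.2891).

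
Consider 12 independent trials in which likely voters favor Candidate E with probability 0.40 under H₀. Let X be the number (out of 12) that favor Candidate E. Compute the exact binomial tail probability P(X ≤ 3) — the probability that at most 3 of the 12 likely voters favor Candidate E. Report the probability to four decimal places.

P = 0.2253

X is binomial with n = 12 and p = 0.40.
P(X ≤ 3) = C(12,0)·0.40^0·0.60^12 + C(12,1)·0.40^1·0.60^11 + C(12,2)·0.40^2·0.60^10 + C(12,3)·0.40^3·0.60^9.
= 0.002177 + 0.017414 + 0.063852 + 0.141894 = 0.2253.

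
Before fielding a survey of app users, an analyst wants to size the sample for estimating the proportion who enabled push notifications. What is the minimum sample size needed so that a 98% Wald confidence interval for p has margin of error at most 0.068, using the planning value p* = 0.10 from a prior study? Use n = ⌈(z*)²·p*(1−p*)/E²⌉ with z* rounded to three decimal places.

The 98% critical value is z* = 2.326.
p*(1−p*) = 0.10·0.90 = 0.0900.
(z*)²·p*(1−p*)/E² = 5.410276·0.0900/0.004624 = 105.304.
⌈105.304⌉ = 106.

n = 106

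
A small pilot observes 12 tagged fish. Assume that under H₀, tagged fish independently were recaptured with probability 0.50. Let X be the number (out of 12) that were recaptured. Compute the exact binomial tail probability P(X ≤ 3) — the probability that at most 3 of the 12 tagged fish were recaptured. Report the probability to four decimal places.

P = 0.0730

X ~ Binomial(n=12, p=0.50).
P(X ≤ 3) = C(12,0)·0.50^0·0.50^12 + C(12,1)·0.50^1·0.50^11 + C(12,2)·0.50^2·0.50^10 + C(12,3)·0.50^3·0.50^9.
= 0.000244 + 0.002930 + 0.016113 + 0.053711 = 0.0730.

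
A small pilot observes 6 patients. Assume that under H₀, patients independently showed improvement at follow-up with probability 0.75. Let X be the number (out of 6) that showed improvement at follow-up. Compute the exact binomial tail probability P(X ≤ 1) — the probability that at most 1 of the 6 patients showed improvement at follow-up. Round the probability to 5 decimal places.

X ~ Binomial(n=6, p=0.75).
P(X ≤ 1) = C(6,0)·0.75^0·0.25^6 + C(6,1)·0.75^1·0.25^5.
= 0.000244 + 0.004395 = 0.00464.

P = 0.00464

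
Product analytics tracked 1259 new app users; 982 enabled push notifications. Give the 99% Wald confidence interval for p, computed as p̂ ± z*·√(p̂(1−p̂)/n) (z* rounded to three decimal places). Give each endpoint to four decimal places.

(0.7499, 0.8101)

p̂ = 982/1259 = 0.77998.
SE(p̂) = √(0.77998·0.22002/1259) = 0.011675.
z* = 2.576 at the 99% level.
Margin of error: 2.576 × 0.011675 = 0.03007.
Interval: 0.77998 ± 0.03007 → (0.7499, 0.8101).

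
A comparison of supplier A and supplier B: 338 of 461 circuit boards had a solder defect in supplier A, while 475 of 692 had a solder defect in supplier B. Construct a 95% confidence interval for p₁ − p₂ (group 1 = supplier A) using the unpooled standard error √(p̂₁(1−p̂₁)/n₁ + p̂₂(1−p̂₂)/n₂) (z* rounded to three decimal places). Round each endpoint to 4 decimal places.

(-0.0064, 0.0999)

p̂₁ = 0.73319, p̂₂ = 0.68642, so the observed difference is 0.04677.
Unpooled SE = √(p̂₁(1−p̂₁)/n₁ + p̂₂(1−p̂₂)/n₂) = √(0.000424345 + 0.000311053) = 0.027118.
For 95% confidence, z* = 1.960. Margin = 1.960·0.027118 = 0.05315.
CI: 0.04677 ± 0.05315 = (-0.0064, 0.0999).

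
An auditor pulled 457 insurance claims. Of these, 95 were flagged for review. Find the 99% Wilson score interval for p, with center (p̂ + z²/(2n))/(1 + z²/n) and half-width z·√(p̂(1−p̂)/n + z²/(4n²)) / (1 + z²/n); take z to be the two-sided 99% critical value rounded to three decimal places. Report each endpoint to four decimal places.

p̂ = 95/457 = 0.20788; z = 2.576, so z² = 6.635776.
1 + z²/n = 1.014520.
Center = (0.20788 + 0.007260)/1.014520 = 0.21206.
Radicand: p̂(1−p̂)/n + z²/(4n²) = 0.000360316 + 0.000007943 = 0.000368259.
Half-width = 2.576·√0.000368259/1.014520 = 0.04873.
So the interval runs from 0.1633 to 0.2608.

(0.1633, 0.2608)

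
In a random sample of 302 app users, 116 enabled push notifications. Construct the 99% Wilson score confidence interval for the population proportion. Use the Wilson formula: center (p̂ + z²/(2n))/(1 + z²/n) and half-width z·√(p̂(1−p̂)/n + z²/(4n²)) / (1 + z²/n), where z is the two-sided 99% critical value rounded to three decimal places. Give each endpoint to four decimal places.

(0.3152, 0.4580)

p̂ = 116/302 = 0.38411; z = 2.576, so z² = 6.635776.
Denominator 1 + z²/n = 1 + 6.635776/302 = 1.021973.
Adjusted center: (0.38411 + z²/(2n))/1.021973 = 0.38660.
Radicand: p̂(1−p̂)/n + z²/(4n²) = 0.000783340 + 0.000018189 = 0.000801529.
Half-width = 2.576·√0.000801529/1.021973 = 0.07136.
CI: 0.38660 ± 0.07136 = (0.3152, 0.4580).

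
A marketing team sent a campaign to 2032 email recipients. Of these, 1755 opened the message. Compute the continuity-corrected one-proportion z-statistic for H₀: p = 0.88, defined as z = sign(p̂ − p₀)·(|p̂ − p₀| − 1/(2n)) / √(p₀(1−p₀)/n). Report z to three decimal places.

p̂ = 1755/2032 = 0.86368. p̂ − p₀ = -0.016319.
Continuity correction 1/(2n) = 1/4064 = 0.000246.
Corrected numerator: |-0.016319| − 0.000246 = 0.016073.
Null standard error: √(0.88·0.12/2032) = √0.000051969 = 0.007209.
z = −0.016073/0.007209 = -2.230.

z = -2.230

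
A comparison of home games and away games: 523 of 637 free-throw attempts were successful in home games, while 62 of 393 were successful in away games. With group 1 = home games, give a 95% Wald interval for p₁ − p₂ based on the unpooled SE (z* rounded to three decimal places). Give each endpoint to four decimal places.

(0.6165, 0.7100)

p̂₁ = 523/637 = 0.82104, p̂₂ = 62/393 = 0.15776; p̂₁ − p̂₂ = 0.66328.
Unpooled SE = √(p̂₁(1−p̂₁)/n₁ + p̂₂(1−p̂₂)/n₂) = √(0.000230668 + 0.000338098) = 0.023849.
For 95% confidence, z* = 1.960. Margin of error = 0.04674.
CI: 0.66328 ± 0.04674 = (0.6165, 0.7100).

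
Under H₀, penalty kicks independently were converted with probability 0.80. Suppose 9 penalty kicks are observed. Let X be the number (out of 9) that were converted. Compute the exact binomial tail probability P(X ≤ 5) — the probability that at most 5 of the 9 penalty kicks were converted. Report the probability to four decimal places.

P = 0.0856

X is binomial with n = 9 and p = 0.80.
P(X ≤ 5) = Σ_{j=0}^{5} C(9,j)·0.80^j·0.20^{9−j}.
= 0.000001 + 0.000018 + 0.000295 + 0.002753 + 0.016515 + 0.066060 = 0.0856.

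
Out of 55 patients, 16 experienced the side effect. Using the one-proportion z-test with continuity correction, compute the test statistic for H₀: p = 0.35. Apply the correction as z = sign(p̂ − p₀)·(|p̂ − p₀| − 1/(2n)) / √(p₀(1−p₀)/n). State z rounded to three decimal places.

z = -0.777

The sample proportion is 16/55 = 0.29091. p̂ − p₀ = -0.059091.
1/(2n) = 0.009091.
Corrected numerator: |-0.059091| − 0.009091 = 0.050000.
Null standard error: √(0.35·0.65/55) = √0.004136364 = 0.064315.
z = (−)0.050000/0.064315 = -0.777.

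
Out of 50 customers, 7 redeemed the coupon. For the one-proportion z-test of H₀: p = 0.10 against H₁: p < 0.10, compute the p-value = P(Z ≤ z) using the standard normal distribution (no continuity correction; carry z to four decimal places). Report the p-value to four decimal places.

p-value = 0.8271

With x = 7 successes in n = 50, p̂ = 0.14000.
Under H₀, SE = √(p₀(1−p₀)/n) = √(0.10·0.90/50) = √0.001800000 = 0.042426.
z = (p̂ − p₀)/SE = (7/50 − 0.10)/0.042426 ≈ 0.9428.
p-value = P(Z ≤ z) with z = 0.9428 → 0.8271.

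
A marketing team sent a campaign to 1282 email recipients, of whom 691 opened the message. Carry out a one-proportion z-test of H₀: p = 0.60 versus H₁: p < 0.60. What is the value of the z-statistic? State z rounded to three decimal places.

p̂ = 691/1282 = 0.53900.
SE₀ = √(0.60·0.40/1282) = 0.013682.
z = (0.53900 − 0.60)/0.013682 = -0.06100/0.013682 = -4.458.

z = -4.458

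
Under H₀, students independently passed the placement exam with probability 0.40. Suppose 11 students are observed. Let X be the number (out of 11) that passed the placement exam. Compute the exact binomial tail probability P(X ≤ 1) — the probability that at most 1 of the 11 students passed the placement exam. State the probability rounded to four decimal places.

P = 0.0302

X is binomial with n = 11 and p = 0.40.
P(X ≤ 1) = C(11,0)·0.40^0·0.60^11 + C(11,1)·0.40^1·0.60^10.
= 0.003628 + 0.026605 = 0.0302.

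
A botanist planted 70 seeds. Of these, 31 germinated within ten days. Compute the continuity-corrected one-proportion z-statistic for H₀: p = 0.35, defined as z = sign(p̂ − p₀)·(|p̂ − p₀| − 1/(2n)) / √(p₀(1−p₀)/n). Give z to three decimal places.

The sample proportion is 31/70 = 0.44286. p̂ − p₀ = 0.092857.
Continuity correction 1/(2n) = 1/140 = 0.007143.
Corrected numerator: |0.092857| − 0.007143 = 0.085714.
Null standard error: √(0.35·0.65/70) = √0.003250000 = 0.057009.
z = (+)0.085714/0.057009 = 1.504.

z = 1.504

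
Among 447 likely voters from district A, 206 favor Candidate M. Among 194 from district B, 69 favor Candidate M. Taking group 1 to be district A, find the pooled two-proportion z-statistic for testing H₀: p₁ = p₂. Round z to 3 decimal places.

Sample proportions: p̂₁ = 206/447 = 0.46085 and p̂₂ = 69/194 = 0.35567.
Pooled p̂ = (206+69)/(447+194) = 275/641 = 0.42902.
Pooled SE = √[0.2449614·0.00739178] ≈ 0.042552.
z = (p̂₁ − p̂₂)/SE = (0.46085 − 0.35567)/0.042552 = 0.10518/0.042552 = 2.472.

z = 2.472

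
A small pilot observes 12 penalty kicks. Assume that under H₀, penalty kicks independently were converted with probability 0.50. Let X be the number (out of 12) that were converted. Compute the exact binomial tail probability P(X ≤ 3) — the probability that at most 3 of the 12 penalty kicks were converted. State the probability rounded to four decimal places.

X is binomial with n = 12 and p = 0.50.
P(X ≤ 3) = C(12,0)·0.50^0·0.50^12 + C(12,1)·0.50^1·0.50^11 + C(12,2)·0.50^2·0.50^10 + C(12,3)·0.50^3·0.50^9.
= 0.000244 + 0.002930 + 0.016113 + 0.053711 = 0.0730.

P = 0.0730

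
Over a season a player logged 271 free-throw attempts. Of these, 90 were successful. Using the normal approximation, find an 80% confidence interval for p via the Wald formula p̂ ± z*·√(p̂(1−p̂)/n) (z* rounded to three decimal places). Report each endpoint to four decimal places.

(0.2954, 0.3688)

Sample proportion p̂ = 90/271 = 0.33210.
Standard error of p̂: √(0.221811/271) = √0.000818490 = 0.028609.
The 80% critical value is z* = 1.282.
Margin of error: 1.282 × 0.028609 = 0.03668.
So the interval runs from 0.2954 to 0.3688.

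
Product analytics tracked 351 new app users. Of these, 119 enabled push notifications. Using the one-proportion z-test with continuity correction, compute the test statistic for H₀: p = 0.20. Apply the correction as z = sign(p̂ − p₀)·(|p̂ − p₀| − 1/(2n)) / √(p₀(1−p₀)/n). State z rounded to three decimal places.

z = 6.445

With x = 119 successes in n = 351, p̂ = 0.33903. p̂ − p₀ = 0.139031.
Continuity correction 1/(2n) = 1/702 = 0.001425.
Corrected numerator: |0.139031| − 0.001425 = 0.137606.
Null standard error: √(0.20·0.80/351) = √0.000455840 = 0.021350.
z = (+)0.137606/0.021350 = 6.445.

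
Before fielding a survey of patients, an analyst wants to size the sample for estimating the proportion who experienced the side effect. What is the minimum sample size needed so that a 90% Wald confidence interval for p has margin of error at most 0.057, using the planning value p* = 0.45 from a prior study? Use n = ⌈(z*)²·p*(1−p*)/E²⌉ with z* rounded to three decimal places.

For 90% confidence, z* = 1.645.
p*(1−p*) = 0.2475.
Required n before rounding: 2.706025 × 0.2475 / 0.057² = 206.138.
Rounding up, n = 207.

n = 207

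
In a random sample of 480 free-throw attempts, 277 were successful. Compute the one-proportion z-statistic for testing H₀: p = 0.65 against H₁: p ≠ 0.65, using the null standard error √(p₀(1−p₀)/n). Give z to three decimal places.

Sample proportion p̂ = 277/480 = 0.57708.
Null standard error: √(0.65·0.35/480) = √0.000473958 = 0.021771.
Test statistic: z = -0.07292/0.021771 = -3.349.

z = -3.349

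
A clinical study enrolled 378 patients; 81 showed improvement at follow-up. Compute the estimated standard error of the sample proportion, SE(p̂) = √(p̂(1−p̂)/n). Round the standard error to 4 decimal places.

The sample proportion is 81/378 = 0.21429.
p̂(1−p̂) = 0.168370.
SE = √(0.168370/378) = √0.000445423 = 0.0211.

SE = 0.0211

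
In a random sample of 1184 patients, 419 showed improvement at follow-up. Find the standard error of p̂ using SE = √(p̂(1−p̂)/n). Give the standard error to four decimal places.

SE = 0.0139

The sample proportion is 419/1184 = 0.35389.
p̂(1−p̂) = 0.228652.
SE = √(0.228652/1184) = √0.000193118 = 0.0139.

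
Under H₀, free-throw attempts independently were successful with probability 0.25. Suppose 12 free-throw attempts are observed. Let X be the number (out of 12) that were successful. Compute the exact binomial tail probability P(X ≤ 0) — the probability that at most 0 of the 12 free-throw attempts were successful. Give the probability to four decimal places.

X is binomial with n = 12 and p = 0.25.
P(X ≤ 0) = C(12,0)·0.25^0·0.75^12.
= 0.031676 = 0.0317.

P = 0.0317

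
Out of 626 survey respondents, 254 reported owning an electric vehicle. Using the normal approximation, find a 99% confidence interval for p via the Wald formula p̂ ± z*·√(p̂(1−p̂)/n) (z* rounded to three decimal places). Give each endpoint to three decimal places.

(0.355, 0.456)

Sample proportion p̂ = 254/626 = 0.40575.
SE(p̂) = √(0.40575·0.59425/626) = 0.019626.
For 99% confidence, z* = 2.576.
Margin of error: 2.576 × 0.019626 = 0.05056.
So the interval runs from 0.355 to 0.456.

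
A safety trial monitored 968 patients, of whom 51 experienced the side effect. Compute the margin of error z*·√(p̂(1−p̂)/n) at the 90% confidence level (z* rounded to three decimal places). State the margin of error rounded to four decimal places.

ME = 0.0118

The sample proportion is 51/968 = 0.05269.
SE(p̂) = √(0.05269·0.94731/968) = 0.007181.
z* = 1.645 at the 90% level.
ME = 1.645·0.007181 = 0.0118.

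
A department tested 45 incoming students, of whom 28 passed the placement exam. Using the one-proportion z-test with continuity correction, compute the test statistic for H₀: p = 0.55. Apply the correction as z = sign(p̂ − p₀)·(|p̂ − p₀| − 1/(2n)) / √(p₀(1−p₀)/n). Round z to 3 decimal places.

Sample proportion p̂ = 28/45 = 0.62222. p̂ − p₀ = 0.072222.
1/(2n) = 0.011111.
Corrected numerator: |0.072222| − 0.011111 = 0.061111.
Under H₀, SE = √(p₀(1−p₀)/n) = √(0.55·0.45/45) = √0.005500000 = 0.074162.
z = (+)0.061111/0.074162 = 0.824.

z = 0.824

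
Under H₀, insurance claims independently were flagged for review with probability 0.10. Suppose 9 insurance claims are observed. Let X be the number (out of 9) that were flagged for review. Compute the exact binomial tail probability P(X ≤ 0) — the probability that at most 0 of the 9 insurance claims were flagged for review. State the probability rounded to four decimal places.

P = 0.3874

X is binomial with n = 9 and p = 0.10.
P(X ≤ 0) = C(9,0)·0.10^0·0.90^9.
= 0.387420 = 0.3874.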